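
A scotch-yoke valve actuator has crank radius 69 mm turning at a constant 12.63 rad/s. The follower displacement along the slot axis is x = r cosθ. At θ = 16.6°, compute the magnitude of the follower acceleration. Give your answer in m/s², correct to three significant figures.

10.5

ω = 12.63 rad/s
x = r cosθ ⇒ ẍ = −rω² cosθ (ω constant).
|a| = rω²|cosθ| = 0.069·(12.63)²·|cos 16.6°| = 10.548 m/s².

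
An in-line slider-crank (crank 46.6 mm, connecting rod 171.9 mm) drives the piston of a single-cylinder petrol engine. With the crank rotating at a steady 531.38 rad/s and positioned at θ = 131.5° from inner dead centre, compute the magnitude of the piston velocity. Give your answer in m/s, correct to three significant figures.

ω = 531.4 rad/s
For an in-line slider-crank, x = r cosθ + √(L² − r² sin²θ), so v = −rω sinθ·[1 + r cosθ/√(L² − r² sin²θ)].
With r = 0.0466 m, L = 0.1719 m, θ = 131.5°: √(L² − r² sin²θ) = 0.16832 m.
v = −0.0466·531.4·0.74896·[1 + 0.0466·-0.66262/0.16832] = -15.144 m/s.
|v| = 15.144 m/s.

15.1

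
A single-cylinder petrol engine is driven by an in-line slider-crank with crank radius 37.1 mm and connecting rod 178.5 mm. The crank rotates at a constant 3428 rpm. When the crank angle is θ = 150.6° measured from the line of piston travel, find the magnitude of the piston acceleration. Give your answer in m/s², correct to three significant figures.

ω = 2π·3428/60 = 359 rad/s
x(θ) = r cosθ + √(L² − r² sin²θ); with ω constant, a = ω²·d²x/dθ².
d²x/dθ² = −r cosθ − r²(cos2θ)/√u − r⁴ sin²2θ/(4u^{3/2}),  u = L² − r² sin²θ = 0.0315306 m².
Substituting r = 0.0371 m, L = 0.1785 m, θ = 150.6°: d²x/dθ² = +0.028245 m.
a = ω²·d²x/dθ² = (359)²·(+0.028245) = +3639.8 m/s²;  |a| = 3639.8 m/s².

3640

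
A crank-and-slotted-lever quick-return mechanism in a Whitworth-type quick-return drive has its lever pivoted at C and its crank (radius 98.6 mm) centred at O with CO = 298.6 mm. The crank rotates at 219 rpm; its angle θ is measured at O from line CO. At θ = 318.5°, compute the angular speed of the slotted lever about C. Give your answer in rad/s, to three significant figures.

5.10

ω = 22.93 rad/s (from 219 rpm).
Crank pin A relative to C: A = (d + r cosθ, r sinθ); lever angle φ = atan2(r sinθ, d + r cosθ).
Differentiating tanφ: φ̇ = rω(d cosθ + r)/(d² + r² + 2dr cosθ).
d² + r² + 2dr cosθ = |CA|² = 0.142985 m²;  d cosθ + r = +0.32224 m.
|ω_lever| = |0.0986·22.93·+0.32224| / 0.142985 = 5.0961 rad/s.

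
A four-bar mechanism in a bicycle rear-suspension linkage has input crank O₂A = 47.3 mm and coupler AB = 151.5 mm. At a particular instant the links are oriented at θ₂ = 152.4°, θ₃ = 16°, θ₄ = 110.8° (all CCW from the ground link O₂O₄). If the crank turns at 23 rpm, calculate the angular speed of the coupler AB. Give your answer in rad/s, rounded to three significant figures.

ω₂ = 2.409 rad/s (from 23 rpm).
Differentiating the loop-closure r₂e^{iθ₂}+r₃e^{iθ₃}=r₁+r₄e^{iθ₄} gives r₂ω₂e^{iθ₂}+r₃ω₃e^{iθ₃}=r₄ω₄e^{iθ₄}.
Eliminating the other unknown: ω₃ = r₂ω₂ sin(θ₄−θ₂) / [r₃ sin(θ₃−θ₄)].
Numerator sine = -0.66393; denominator sine = -0.99649.
Result = 0.0473·2.409·(-0.66393) / (0.1515·(-0.99649)) = +0.50101 rad/s; magnitude 0.50101 rad/s.

0.501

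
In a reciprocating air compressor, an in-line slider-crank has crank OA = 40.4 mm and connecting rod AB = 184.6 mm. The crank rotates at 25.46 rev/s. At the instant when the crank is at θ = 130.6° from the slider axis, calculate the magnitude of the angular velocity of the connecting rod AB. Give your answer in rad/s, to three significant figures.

23.1

ω = 160 rad/s (converted from 25.46 rev/s).
The rod makes angle φ with the slider axis where L sinφ = r sinθ; differentiating, L cosφ·φ̇ = r ω cosθ.
L cosφ = √(L² − r² sin²θ) = 0.18203 m.
|ω_rod| = r ω |cosθ| / √(L² − r² sin²θ) = 0.0404·160·0.65077/0.18203 = 23.105 rad/s.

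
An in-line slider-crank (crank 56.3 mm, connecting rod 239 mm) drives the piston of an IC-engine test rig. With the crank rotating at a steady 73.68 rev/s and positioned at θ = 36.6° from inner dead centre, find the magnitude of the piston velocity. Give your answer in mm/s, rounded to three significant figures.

18500

ω = 2π·73.7 = 462.9 rad/s
For an in-line slider-crank, x = r cosθ + √(L² − r² sin²θ), so v = −rω sinθ·[1 + r cosθ/√(L² − r² sin²θ)].
With r = 0.0563 m, L = 0.239 m, θ = 36.6°: √(L² − r² sin²θ) = 0.23663 m.
v = −0.0563·462.9·0.59622·[1 + 0.0563·0.80282/0.23663] = -18.508 m/s.
|v| = 18.508 m/s = 18508 mm/s.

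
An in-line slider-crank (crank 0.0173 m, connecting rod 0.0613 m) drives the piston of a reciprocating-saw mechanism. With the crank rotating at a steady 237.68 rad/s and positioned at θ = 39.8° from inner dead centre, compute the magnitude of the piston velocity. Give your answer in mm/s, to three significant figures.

ω = 237.7 rad/s
For an in-line slider-crank, x = r cosθ + √(L² − r² sin²θ), so v = −rω sinθ·[1 + r cosθ/√(L² − r² sin²θ)].
With r = 0.0173 m, L = 0.0613 m, θ = 39.8°: √(L² − r² sin²θ) = 0.060291 m.
v = −0.0173·237.7·0.64011·[1 + 0.0173·0.76828/0.060291] = -3.2123 m/s.
|v| = 3.2123 m/s = 3212.3 mm/s.

3210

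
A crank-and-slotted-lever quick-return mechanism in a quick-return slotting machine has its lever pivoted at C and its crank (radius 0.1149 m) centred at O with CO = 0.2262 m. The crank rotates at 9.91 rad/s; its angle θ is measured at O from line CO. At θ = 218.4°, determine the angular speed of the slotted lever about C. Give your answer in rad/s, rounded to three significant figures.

3.01

ω = 9.91 rad/s
Crank pin A relative to C: A = (d + r cosθ, r sinθ); lever angle φ = atan2(r sinθ, d + r cosθ).
Differentiating tanφ: φ̇ = rω(d cosθ + r)/(d² + r² + 2dr cosθ).
d² + r² + 2dr cosθ = |CA|² = 0.0236315 m²;  d cosθ + r = -0.062371 m.
|ω_lever| = |0.1149·9.91·-0.062371| / 0.0236315 = 3.0053 rad/s.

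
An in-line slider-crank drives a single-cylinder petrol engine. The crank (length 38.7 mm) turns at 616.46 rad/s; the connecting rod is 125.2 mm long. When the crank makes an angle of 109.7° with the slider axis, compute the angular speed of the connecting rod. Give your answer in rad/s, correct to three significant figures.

67.1

ω = 616.5 rad/s
The rod makes angle φ with the slider axis where L sinφ = r sinθ; differentiating, L cosφ·φ̇ = r ω cosθ.
L cosφ = √(L² − r² sin²θ) = 0.11978 m.
|ω_rod| = r ω |cosθ| / √(L² − r² sin²θ) = 0.0387·616.5·0.33710/0.11978 = 67.14 rad/s.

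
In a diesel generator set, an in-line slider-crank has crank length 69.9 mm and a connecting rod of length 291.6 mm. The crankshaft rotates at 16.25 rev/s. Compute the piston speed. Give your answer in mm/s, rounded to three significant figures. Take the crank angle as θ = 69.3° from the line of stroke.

ω = 2π·16.2 = 102.1 rad/s
For an in-line slider-crank, x = r cosθ + √(L² − r² sin²θ), so v = −rω sinθ·[1 + r cosθ/√(L² − r² sin²θ)].
With r = 0.0699 m, L = 0.2916 m, θ = 69.3°: √(L² − r² sin²θ) = 0.28417 m.
v = −0.0699·102.1·0.93544·[1 + 0.0699·0.35347/0.28417] = -7.2567 m/s.
|v| = 7.2567 m/s = 7256.7 mm/s.

7260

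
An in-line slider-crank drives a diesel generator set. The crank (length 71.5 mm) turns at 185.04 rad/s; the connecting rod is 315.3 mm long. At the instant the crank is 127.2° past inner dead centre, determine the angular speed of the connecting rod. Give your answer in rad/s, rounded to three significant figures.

25.8

ω = 185 rad/s
The rod makes angle φ with the slider axis where L sinφ = r sinθ; differentiating, L cosφ·φ̇ = r ω cosθ.
L cosφ = √(L² − r² sin²θ) = 0.31011 m.
|ω_rod| = r ω |cosθ| / √(L² − r² sin²θ) = 0.0715·185·0.60460/0.31011 = 25.794 rad/s.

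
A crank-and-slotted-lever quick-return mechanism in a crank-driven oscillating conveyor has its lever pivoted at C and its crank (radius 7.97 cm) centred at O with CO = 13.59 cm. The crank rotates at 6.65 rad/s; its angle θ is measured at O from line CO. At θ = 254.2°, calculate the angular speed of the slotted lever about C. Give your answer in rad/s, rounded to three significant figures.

1.20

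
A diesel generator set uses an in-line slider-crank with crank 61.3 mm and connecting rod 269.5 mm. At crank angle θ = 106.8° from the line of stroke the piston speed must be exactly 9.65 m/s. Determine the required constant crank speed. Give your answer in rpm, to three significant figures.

1680

For an in-line slider-crank, |v_piston| = rω|sinθ|·[1 + r cosθ/√(L² − r² sin²θ)].
With r = 0.0613 m, L = 0.2695 m, θ = 106.8°: the bracketed kinematic factor |dx/dθ| = 0.054731 m.
ω = v/|dx/dθ| = 9.65/0.054731 = 176.32 rad/s.
N = 60ω/(2π) = 1683.7 rpm.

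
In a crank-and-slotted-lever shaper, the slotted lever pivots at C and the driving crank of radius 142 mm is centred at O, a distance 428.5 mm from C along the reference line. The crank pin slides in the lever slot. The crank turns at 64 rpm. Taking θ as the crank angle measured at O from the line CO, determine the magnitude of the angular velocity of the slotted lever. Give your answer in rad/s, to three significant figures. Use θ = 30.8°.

1.57

ω = 6.702 rad/s (from 64 rpm).
Crank pin A relative to C: A = (d + r cosθ, r sinθ); lever angle φ = atan2(r sinθ, d + r cosθ).
Differentiating tanφ: φ̇ = rω(d cosθ + r)/(d² + r² + 2dr cosθ).
d² + r² + 2dr cosθ = |CA|² = 0.308307 m²;  d cosθ + r = +0.51006 m.
|ω_lever| = |0.142·6.702·+0.51006| / 0.308307 = 1.5745 rad/s.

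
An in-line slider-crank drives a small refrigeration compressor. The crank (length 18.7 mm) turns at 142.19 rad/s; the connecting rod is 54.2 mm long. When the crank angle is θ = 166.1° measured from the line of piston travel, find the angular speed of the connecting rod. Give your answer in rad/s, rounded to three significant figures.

47.8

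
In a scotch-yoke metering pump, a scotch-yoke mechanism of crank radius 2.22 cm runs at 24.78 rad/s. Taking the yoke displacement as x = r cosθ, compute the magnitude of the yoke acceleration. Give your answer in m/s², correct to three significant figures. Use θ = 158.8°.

12.7

ω = 24.78 rad/s
x = r cosθ ⇒ ẍ = −rω² cosθ (ω constant).
|a| = rω²|cosθ| = 0.0222·(24.78)²·|cos 158.8°| = 12.709 m/s².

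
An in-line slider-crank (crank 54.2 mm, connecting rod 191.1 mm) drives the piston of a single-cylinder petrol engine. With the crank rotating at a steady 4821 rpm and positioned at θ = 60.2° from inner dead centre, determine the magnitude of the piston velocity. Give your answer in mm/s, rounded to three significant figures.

27200

ω = 2π·4821/60 = 504.9 rad/s
For an in-line slider-crank, x = r cosθ + √(L² − r² sin²θ), so v = −rω sinθ·[1 + r cosθ/√(L² − r² sin²θ)].
With r = 0.0542 m, L = 0.1911 m, θ = 60.2°: √(L² − r² sin²θ) = 0.18522 m.
v = −0.0542·504.9·0.86777·[1 + 0.0542·0.49697/0.18522] = -27.198 m/s.
|v| = 27.198 m/s = 27198 mm/s.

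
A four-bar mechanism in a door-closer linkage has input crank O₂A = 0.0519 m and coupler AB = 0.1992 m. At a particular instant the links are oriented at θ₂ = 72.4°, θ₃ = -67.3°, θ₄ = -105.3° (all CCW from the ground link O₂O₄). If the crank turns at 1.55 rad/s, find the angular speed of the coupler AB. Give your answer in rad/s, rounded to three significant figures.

0.0263

ω₂ = 1.55 rad/s
Differentiating the loop-closure r₂e^{iθ₂}+r₃e^{iθ₃}=r₁+r₄e^{iθ₄} gives r₂ω₂e^{iθ₂}+r₃ω₃e^{iθ₃}=r₄ω₄e^{iθ₄}.
Eliminating the other unknown: ω₃ = r₂ω₂ sin(θ₄−θ₂) / [r₃ sin(θ₃−θ₄)].
Numerator sine = -0.04013; denominator sine = +0.61566.
Result = 0.0519·1.55·(-0.04013) / (0.1992·(+0.61566)) = -0.026324 rad/s; magnitude 0.026324 rad/s.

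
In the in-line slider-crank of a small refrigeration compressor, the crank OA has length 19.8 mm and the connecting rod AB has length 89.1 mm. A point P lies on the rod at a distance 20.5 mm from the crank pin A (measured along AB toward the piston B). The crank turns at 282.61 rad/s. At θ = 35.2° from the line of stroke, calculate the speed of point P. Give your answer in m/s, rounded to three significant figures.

ω = 282.6 rad/s.  Crank-pin speed |V_A| = rω = 5.5957 m/s, perpendicular to OA.
Rod angle: sinφ = −(r/L) sinθ ⇒ φ = -7.360°; ω_rod = −rω cosθ/√(L²−r²sin²θ) = -51.745 rad/s.
V_P = V_A + ω_rod × AP, with AP = 0.0205 m along the rod.
Components: V_Px = −rω sinθ − a·ω_rod·sinφ = -3.3614 m/s;  V_Py = rω cosθ + a·ω_rod·cosφ = +3.5205 m/s.
|V_P| = √(V_Px² + V_Py²) = 4.8675 m/s.

4.87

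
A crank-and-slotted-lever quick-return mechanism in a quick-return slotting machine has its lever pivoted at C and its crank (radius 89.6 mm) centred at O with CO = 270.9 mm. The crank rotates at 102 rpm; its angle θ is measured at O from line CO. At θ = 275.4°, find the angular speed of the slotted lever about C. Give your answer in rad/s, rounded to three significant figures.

1.28

ω = 10.68 rad/s (from 102 rpm).
Crank pin A relative to C: A = (d + r cosθ, r sinθ); lever angle φ = atan2(r sinθ, d + r cosθ).
Differentiating tanφ: φ̇ = rω(d cosθ + r)/(d² + r² + 2dr cosθ).
d² + r² + 2dr cosθ = |CA|² = 0.0859835 m²;  d cosθ + r = +0.11509 m.
|ω_lever| = |0.0896·10.68·+0.11509| / 0.0859835 = 1.2811 rad/s.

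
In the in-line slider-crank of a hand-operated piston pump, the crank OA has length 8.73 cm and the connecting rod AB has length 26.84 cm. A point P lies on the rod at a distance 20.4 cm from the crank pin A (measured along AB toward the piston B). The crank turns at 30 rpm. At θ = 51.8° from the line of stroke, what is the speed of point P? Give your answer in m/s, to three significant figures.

0.253

ω = 3.142 rad/s.  Crank-pin speed |V_A| = rω = 0.27426 m/s, perpendicular to OA.
Rod angle: sinφ = −(r/L) sinθ ⇒ φ = -14.810°; ω_rod = −rω cosθ/√(L²−r²sin²θ) = -0.65363 rad/s.
V_P = V_A + ω_rod × AP, with AP = 0.204 m along the rod.
Components: V_Px = −rω sinθ − a·ω_rod·sinφ = -0.24961 m/s;  V_Py = rω cosθ + a·ω_rod·cosφ = +0.040695 m/s.
|V_P| = √(V_Px² + V_Py²) = 0.25291 m/s.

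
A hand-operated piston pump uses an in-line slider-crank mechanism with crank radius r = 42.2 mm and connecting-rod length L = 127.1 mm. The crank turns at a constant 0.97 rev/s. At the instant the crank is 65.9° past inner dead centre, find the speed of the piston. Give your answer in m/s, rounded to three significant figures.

ω = 2π·0.97 = 6.095 rad/s
For an in-line slider-crank, x = r cosθ + √(L² − r² sin²θ), so v = −rω sinθ·[1 + r cosθ/√(L² − r² sin²θ)].
With r = 0.0422 m, L = 0.1271 m, θ = 65.9°: √(L² − r² sin²θ) = 0.12112 m.
v = −0.0422·6.095·0.91283·[1 + 0.0422·0.40833/0.12112] = -0.26818 m/s.
|v| = 0.26818 m/s.

0.268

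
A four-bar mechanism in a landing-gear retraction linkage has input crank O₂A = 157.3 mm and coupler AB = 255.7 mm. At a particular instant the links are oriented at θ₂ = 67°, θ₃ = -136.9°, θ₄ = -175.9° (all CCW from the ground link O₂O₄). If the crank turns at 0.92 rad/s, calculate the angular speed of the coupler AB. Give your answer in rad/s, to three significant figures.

ω₂ = 0.92 rad/s
Differentiating the loop-closure r₂e^{iθ₂}+r₃e^{iθ₃}=r₁+r₄e^{iθ₄} gives r₂ω₂e^{iθ₂}+r₃ω₃e^{iθ₃}=r₄ω₄e^{iθ₄}.
Eliminating the other unknown: ω₃ = r₂ω₂ sin(θ₄−θ₂) / [r₃ sin(θ₃−θ₄)].
Numerator sine = +0.89021; denominator sine = +0.62932.
Result = 0.1573·0.92·(+0.89021) / (0.2557·(+0.62932)) = +0.80059 rad/s; magnitude 0.80059 rad/s.

0.801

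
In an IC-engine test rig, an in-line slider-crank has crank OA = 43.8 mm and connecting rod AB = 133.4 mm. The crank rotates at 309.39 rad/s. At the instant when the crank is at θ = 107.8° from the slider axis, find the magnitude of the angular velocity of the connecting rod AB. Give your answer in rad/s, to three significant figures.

32.7

ω = 309.4 rad/s
The rod makes angle φ with the slider axis where L sinφ = r sinθ; differentiating, L cosφ·φ̇ = r ω cosθ.
L cosφ = √(L² − r² sin²θ) = 0.12671 m.
|ω_rod| = r ω |cosθ| / √(L² − r² sin²θ) = 0.0438·309.4·0.30570/0.12671 = 32.692 rad/s.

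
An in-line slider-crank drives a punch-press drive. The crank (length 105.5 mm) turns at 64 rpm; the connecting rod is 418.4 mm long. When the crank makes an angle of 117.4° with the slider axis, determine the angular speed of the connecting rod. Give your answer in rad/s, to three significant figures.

0.798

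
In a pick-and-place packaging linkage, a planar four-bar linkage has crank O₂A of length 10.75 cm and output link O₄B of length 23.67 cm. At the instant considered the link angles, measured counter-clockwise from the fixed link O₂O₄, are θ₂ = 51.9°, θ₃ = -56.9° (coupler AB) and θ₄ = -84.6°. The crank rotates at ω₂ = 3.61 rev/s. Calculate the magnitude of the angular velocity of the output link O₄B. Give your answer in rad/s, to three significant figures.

ω₂ = 22.68 rad/s (from 3.61 rev/s).
Differentiating the loop-closure r₂e^{iθ₂}+r₃e^{iθ₃}=r₁+r₄e^{iθ₄} gives r₂ω₂e^{iθ₂}+r₃ω₃e^{iθ₃}=r₄ω₄e^{iθ₄}.
Eliminating the other unknown: ω₄ = r₂ω₂ sin(θ₂−θ₃) / [r₄ sin(θ₄−θ₃)].
Numerator sine = +0.94665; denominator sine = -0.46484.
Result = 0.1075·22.68·(+0.94665) / (0.2367·(-0.46484)) = -20.979 rad/s; magnitude 20.979 rad/s.

21.0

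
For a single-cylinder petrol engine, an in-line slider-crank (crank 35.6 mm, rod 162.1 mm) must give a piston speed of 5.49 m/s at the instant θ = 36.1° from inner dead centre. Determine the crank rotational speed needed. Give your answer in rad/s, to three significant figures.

For an in-line slider-crank, |v_piston| = rω|sinθ|·[1 + r cosθ/√(L² − r² sin²θ)].
With r = 0.0356 m, L = 0.1621 m, θ = 36.1°: the bracketed kinematic factor |dx/dθ| = 0.024729 m.
ω = v/|dx/dθ| = 5.49/0.024729 = 222.01 rad/s.

222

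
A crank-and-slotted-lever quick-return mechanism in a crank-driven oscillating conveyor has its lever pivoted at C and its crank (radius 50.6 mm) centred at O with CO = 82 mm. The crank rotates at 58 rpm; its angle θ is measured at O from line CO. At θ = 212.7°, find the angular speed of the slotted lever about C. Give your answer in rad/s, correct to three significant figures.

2.46

ω = 6.074 rad/s (from 58 rpm).
Crank pin A relative to C: A = (d + r cosθ, r sinθ); lever angle φ = atan2(r sinθ, d + r cosθ).
Differentiating tanφ: φ̇ = rω(d cosθ + r)/(d² + r² + 2dr cosθ).
d² + r² + 2dr cosθ = |CA|² = 0.00230117 m²;  d cosθ + r = -0.018404 m.
|ω_lever| = |0.0506·6.074·-0.018404| / 0.00230117 = 2.4579 rad/s.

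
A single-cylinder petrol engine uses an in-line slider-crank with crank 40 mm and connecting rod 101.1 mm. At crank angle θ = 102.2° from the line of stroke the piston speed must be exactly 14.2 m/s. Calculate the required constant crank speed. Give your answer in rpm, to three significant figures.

3810

For an in-line slider-crank, |v_piston| = rω|sinθ|·[1 + r cosθ/√(L² − r² sin²θ)].
With r = 0.04 m, L = 0.1011 m, θ = 102.2°: the bracketed kinematic factor |dx/dθ| = 0.035552 m.
ω = v/|dx/dθ| = 14.2/0.035552 = 399.42 rad/s.
N = 60ω/(2π) = 3814.1 rpm.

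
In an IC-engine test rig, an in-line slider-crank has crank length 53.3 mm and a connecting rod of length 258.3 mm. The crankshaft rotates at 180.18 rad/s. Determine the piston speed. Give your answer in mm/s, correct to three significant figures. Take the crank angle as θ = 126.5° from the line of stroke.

6760

ω = 180.2 rad/s
For an in-line slider-crank, x = r cosθ + √(L² − r² sin²θ), so v = −rω sinθ·[1 + r cosθ/√(L² − r² sin²θ)].
With r = 0.0533 m, L = 0.2583 m, θ = 126.5°: √(L² − r² sin²θ) = 0.25472 m.
v = −0.0533·180.2·0.80386·[1 + 0.0533·-0.59482/0.25472] = -6.7591 m/s.
|v| = 6.7591 m/s = 6759.1 mm/s.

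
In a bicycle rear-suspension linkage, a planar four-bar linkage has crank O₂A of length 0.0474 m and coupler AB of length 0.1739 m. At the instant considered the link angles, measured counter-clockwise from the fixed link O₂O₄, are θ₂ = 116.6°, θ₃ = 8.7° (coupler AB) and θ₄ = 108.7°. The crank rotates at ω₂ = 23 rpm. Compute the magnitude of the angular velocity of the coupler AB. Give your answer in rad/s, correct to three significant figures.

ω₂ = 2.409 rad/s (from 23 rpm).
Differentiating the loop-closure r₂e^{iθ₂}+r₃e^{iθ₃}=r₁+r₄e^{iθ₄} gives r₂ω₂e^{iθ₂}+r₃ω₃e^{iθ₃}=r₄ω₄e^{iθ₄}.
Eliminating the other unknown: ω₃ = r₂ω₂ sin(θ₄−θ₂) / [r₃ sin(θ₃−θ₄)].
Numerator sine = -0.13744; denominator sine = -0.98481.
Result = 0.0474·2.409·(-0.13744) / (0.1739·(-0.98481)) = +0.091624 rad/s; magnitude 0.091624 rad/s.

0.0916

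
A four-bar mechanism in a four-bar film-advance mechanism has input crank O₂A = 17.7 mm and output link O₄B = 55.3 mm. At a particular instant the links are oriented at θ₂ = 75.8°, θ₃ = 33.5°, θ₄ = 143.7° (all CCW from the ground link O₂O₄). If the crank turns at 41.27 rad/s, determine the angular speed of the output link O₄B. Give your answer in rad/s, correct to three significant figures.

ω₂ = 41.27 rad/s
Differentiating the loop-closure r₂e^{iθ₂}+r₃e^{iθ₃}=r₁+r₄e^{iθ₄} gives r₂ω₂e^{iθ₂}+r₃ω₃e^{iθ₃}=r₄ω₄e^{iθ₄}.
Eliminating the other unknown: ω₄ = r₂ω₂ sin(θ₂−θ₃) / [r₄ sin(θ₄−θ₃)].
Numerator sine = +0.67301; denominator sine = +0.93849.
Result = 0.0177·41.27·(+0.67301) / (0.0553·(+0.93849)) = +9.4727 rad/s; magnitude 9.4727 rad/s.

9.47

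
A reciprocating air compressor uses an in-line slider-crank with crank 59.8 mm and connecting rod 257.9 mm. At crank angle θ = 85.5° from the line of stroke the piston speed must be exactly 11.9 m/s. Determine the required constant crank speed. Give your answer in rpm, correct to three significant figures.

For an in-line slider-crank, |v_piston| = rω|sinθ|·[1 + r cosθ/√(L² − r² sin²θ)].
With r = 0.0598 m, L = 0.2579 m, θ = 85.5°: the bracketed kinematic factor |dx/dθ| = 0.06073 m.
ω = v/|dx/dθ| = 11.9/0.06073 = 195.95 rad/s.
N = 60ω/(2π) = 1871.2 rpm.

1870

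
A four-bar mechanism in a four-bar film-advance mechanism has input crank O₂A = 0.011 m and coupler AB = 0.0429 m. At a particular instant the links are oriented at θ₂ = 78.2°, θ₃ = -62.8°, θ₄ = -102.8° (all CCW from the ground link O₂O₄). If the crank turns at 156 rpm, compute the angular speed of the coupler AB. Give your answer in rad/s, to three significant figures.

ω₂ = 16.34 rad/s (from 156 rpm).
Differentiating the loop-closure r₂e^{iθ₂}+r₃e^{iθ₃}=r₁+r₄e^{iθ₄} gives r₂ω₂e^{iθ₂}+r₃ω₃e^{iθ₃}=r₄ω₄e^{iθ₄}.
Eliminating the other unknown: ω₃ = r₂ω₂ sin(θ₄−θ₂) / [r₃ sin(θ₃−θ₄)].
Numerator sine = +0.01745; denominator sine = +0.64279.
Result = 0.011·16.34·(+0.01745) / (0.0429·(+0.64279)) = +0.11373 rad/s; magnitude 0.11373 rad/s.

0.114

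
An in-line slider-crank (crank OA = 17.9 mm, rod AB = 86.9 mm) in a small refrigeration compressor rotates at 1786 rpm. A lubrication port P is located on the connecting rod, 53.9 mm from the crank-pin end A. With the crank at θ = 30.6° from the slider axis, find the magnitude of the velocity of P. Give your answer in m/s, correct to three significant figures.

2.19

ω = 187 rad/s.  Crank-pin speed |V_A| = rω = 3.3478 m/s, perpendicular to OA.
Rod angle: sinφ = −(r/L) sinθ ⇒ φ = -6.019°; ω_rod = −rω cosθ/√(L²−r²sin²θ) = -33.344 rad/s.
V_P = V_A + ω_rod × AP, with AP = 0.0539 m along the rod.
Components: V_Px = −rω sinθ − a·ω_rod·sinφ = -1.8926 m/s;  V_Py = rω cosθ + a·ω_rod·cosφ = +1.0943 m/s.
|V_P| = √(V_Px² + V_Py²) = 2.1862 m/s.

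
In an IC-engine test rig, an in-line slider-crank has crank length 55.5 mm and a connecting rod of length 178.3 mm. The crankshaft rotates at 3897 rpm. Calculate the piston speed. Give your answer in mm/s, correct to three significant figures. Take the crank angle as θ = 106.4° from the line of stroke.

ω = 2π·3897/60 = 408.1 rad/s
For an in-line slider-crank, x = r cosθ + √(L² − r² sin²θ), so v = −rω sinθ·[1 + r cosθ/√(L² − r² sin²θ)].
With r = 0.0555 m, L = 0.1783 m, θ = 106.4°: √(L² − r² sin²θ) = 0.17017 m.
v = −0.0555·408.1·0.95931·[1 + 0.0555·-0.28234/0.17017] = -19.727 m/s.
|v| = 19.727 m/s = 19727 mm/s.

19700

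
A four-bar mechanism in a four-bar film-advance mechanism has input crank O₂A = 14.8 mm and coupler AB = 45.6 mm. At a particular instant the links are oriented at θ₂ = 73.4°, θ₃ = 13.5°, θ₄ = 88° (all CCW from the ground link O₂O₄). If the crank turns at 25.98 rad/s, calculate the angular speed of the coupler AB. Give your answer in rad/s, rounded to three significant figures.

2.21

ω₂ = 25.98 rad/s
Differentiating the loop-closure r₂e^{iθ₂}+r₃e^{iθ₃}=r₁+r₄e^{iθ₄} gives r₂ω₂e^{iθ₂}+r₃ω₃e^{iθ₃}=r₄ω₄e^{iθ₄}.
Eliminating the other unknown: ω₃ = r₂ω₂ sin(θ₄−θ₂) / [r₃ sin(θ₃−θ₄)].
Numerator sine = +0.25207; denominator sine = -0.96363.
Result = 0.0148·25.98·(+0.25207) / (0.0456·(-0.96363)) = -2.2057 rad/s; magnitude 2.2057 rad/s.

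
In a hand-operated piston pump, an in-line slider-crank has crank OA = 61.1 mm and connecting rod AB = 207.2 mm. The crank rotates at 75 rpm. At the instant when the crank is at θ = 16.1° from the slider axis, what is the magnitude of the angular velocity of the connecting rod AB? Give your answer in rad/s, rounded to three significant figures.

ω = 7.854 rad/s (converted from 75 rpm).
The rod makes angle φ with the slider axis where L sinφ = r sinθ; differentiating, L cosφ·φ̇ = r ω cosθ.
L cosφ = √(L² − r² sin²θ) = 0.20651 m.
|ω_rod| = r ω |cosθ| / √(L² − r² sin²θ) = 0.0611·7.854·0.96078/0.20651 = 2.2327 rad/s.

2.23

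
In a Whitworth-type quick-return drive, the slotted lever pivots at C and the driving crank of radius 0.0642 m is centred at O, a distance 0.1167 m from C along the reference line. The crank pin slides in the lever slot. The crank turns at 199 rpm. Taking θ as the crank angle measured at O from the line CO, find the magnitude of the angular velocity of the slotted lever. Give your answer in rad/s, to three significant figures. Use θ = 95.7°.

4.33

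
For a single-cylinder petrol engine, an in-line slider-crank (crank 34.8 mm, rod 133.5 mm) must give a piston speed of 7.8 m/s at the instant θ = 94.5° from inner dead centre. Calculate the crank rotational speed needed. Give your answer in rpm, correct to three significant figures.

For an in-line slider-crank, |v_piston| = rω|sinθ|·[1 + r cosθ/√(L² − r² sin²θ)].
With r = 0.0348 m, L = 0.1335 m, θ = 94.5°: the bracketed kinematic factor |dx/dθ| = 0.033958 m.
ω = v/|dx/dθ| = 7.8/0.033958 = 229.7 rad/s.
N = 60ω/(2π) = 2193.4 rpm.

2190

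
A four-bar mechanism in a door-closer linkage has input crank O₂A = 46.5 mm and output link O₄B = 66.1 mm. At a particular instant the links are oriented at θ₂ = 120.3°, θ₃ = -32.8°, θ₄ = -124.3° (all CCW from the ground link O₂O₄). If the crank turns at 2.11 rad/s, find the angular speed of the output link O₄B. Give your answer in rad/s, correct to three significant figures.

0.672

ω₂ = 2.11 rad/s
Differentiating the loop-closure r₂e^{iθ₂}+r₃e^{iθ₃}=r₁+r₄e^{iθ₄} gives r₂ω₂e^{iθ₂}+r₃ω₃e^{iθ₃}=r₄ω₄e^{iθ₄}.
Eliminating the other unknown: ω₄ = r₂ω₂ sin(θ₂−θ₃) / [r₄ sin(θ₄−θ₃)].
Numerator sine = +0.45243; denominator sine = -0.99966.
Result = 0.0465·2.11·(+0.45243) / (0.0661·(-0.99966)) = -0.6718 rad/s; magnitude 0.6718 rad/s.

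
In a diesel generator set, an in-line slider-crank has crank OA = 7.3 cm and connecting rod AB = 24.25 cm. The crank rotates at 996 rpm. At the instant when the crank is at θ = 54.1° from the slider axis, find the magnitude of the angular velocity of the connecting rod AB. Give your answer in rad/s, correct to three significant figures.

ω = 104.3 rad/s (converted from 996 rpm).
The rod makes angle φ with the slider axis where L sinφ = r sinθ; differentiating, L cosφ·φ̇ = r ω cosθ.
L cosφ = √(L² − r² sin²θ) = 0.23518 m.
|ω_rod| = r ω |cosθ| / √(L² − r² sin²θ) = 0.073·104.3·0.58637/0.23518 = 18.984 rad/s.

19.0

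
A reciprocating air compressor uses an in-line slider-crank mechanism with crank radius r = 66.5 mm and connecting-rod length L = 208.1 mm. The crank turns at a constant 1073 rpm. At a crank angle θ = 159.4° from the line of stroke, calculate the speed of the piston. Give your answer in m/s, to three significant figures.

ω = 2π·1073/60 = 112.4 rad/s
For an in-line slider-crank, x = r cosθ + √(L² − r² sin²θ), so v = −rω sinθ·[1 + r cosθ/√(L² − r² sin²θ)].
With r = 0.0665 m, L = 0.2081 m, θ = 159.4°: √(L² − r² sin²θ) = 0.20678 m.
v = −0.0665·112.4·0.35184·[1 + 0.0665·-0.93606/0.20678] = -1.8376 m/s.
|v| = 1.8376 m/s.

1.84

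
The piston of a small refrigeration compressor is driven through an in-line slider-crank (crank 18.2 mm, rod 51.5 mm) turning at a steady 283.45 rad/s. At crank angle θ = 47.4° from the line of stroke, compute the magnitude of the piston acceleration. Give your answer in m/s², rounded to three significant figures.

963

ω = 283.4 rad/s
x(θ) = r cosθ + √(L² − r² sin²θ); with ω constant, a = ω²·d²x/dθ².
d²x/dθ² = −r cosθ − r²(cos2θ)/√u − r⁴ sin²2θ/(4u^{3/2}),  u = L² − r² sin²θ = 0.00247277 m².
Substituting r = 0.0182 m, L = 0.0515 m, θ = 47.4°: d²x/dθ² = -0.011983 m.
a = ω²·d²x/dθ² = (283.4)²·(-0.011983) = -962.78 m/s²;  |a| = 962.78 m/s².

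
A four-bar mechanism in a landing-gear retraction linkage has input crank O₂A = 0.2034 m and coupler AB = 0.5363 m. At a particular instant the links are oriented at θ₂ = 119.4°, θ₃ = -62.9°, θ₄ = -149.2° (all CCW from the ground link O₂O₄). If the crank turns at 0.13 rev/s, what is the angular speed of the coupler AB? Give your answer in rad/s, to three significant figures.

0.310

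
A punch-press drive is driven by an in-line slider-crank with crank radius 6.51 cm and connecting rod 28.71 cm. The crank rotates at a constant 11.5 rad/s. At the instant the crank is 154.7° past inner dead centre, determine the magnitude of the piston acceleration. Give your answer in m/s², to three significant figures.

6.52

ω = 11.5 rad/s
x(θ) = r cosθ + √(L² − r² sin²θ); with ω constant, a = ω²·d²x/dθ².
d²x/dθ² = −r cosθ − r²(cos2θ)/√u − r⁴ sin²2θ/(4u^{3/2}),  u = L² − r² sin²θ = 0.0816524 m².
Substituting r = 0.0651 m, L = 0.2871 m, θ = 154.7°: d²x/dθ² = +0.049327 m.
a = ω²·d²x/dθ² = (11.5)²·(+0.049327) = +6.5235 m/s²;  |a| = 6.5235 m/s².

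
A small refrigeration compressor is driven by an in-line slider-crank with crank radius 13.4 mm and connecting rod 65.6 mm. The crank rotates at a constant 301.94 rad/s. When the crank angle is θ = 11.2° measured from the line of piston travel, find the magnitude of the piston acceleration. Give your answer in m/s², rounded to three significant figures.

ω = 301.9 rad/s
x(θ) = r cosθ + √(L² − r² sin²θ); with ω constant, a = ω²·d²x/dθ².
d²x/dθ² = −r cosθ − r²(cos2θ)/√u − r⁴ sin²2θ/(4u^{3/2}),  u = L² − r² sin²θ = 0.00429659 m².
Substituting r = 0.0134 m, L = 0.0656 m, θ = 11.2°: d²x/dθ² = -0.015682 m.
a = ω²·d²x/dθ² = (301.9)²·(-0.015682) = -1429.7 m/s²;  |a| = 1429.7 m/s².

1430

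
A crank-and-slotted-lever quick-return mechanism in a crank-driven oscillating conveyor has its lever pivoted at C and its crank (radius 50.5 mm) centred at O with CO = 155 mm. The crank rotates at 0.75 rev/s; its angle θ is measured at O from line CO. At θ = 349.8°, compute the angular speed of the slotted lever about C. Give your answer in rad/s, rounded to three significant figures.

1.15

ω = 4.712 rad/s (from 0.75 rev/s).
Crank pin A relative to C: A = (d + r cosθ, r sinθ); lever angle φ = atan2(r sinθ, d + r cosθ).
Differentiating tanφ: φ̇ = rω(d cosθ + r)/(d² + r² + 2dr cosθ).
d² + r² + 2dr cosθ = |CA|² = 0.0419828 m²;  d cosθ + r = +0.20305 m.
|ω_lever| = |0.0505·4.712·+0.20305| / 0.0419828 = 1.151 rad/s.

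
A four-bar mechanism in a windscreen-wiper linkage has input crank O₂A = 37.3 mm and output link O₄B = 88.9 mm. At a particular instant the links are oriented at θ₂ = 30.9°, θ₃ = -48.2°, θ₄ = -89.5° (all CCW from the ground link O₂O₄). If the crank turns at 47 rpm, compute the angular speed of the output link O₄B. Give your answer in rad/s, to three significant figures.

3.07

ω₂ = 4.922 rad/s (from 47 rpm).
Differentiating the loop-closure r₂e^{iθ₂}+r₃e^{iθ₃}=r₁+r₄e^{iθ₄} gives r₂ω₂e^{iθ₂}+r₃ω₃e^{iθ₃}=r₄ω₄e^{iθ₄}.
Eliminating the other unknown: ω₄ = r₂ω₂ sin(θ₂−θ₃) / [r₄ sin(θ₄−θ₃)].
Numerator sine = +0.98196; denominator sine = -0.66000.
Result = 0.0373·4.922·(+0.98196) / (0.0889·(-0.66000)) = -3.0724 rad/s; magnitude 3.0724 rad/s.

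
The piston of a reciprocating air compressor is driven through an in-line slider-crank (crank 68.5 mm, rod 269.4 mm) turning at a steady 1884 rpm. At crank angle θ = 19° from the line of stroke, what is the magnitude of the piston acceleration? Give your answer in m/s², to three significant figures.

ω = 2π·1884/60 = 197.3 rad/s
x(θ) = r cosθ + √(L² − r² sin²θ); with ω constant, a = ω²·d²x/dθ².
d²x/dθ² = −r cosθ − r²(cos2θ)/√u − r⁴ sin²2θ/(4u^{3/2}),  u = L² − r² sin²θ = 0.072079 m².
Substituting r = 0.0685 m, L = 0.2694 m, θ = 19°: d²x/dθ² = -0.078648 m.
a = ω²·d²x/dθ² = (197.3)²·(-0.078648) = -3061.3 m/s²;  |a| = 3061.3 m/s².

3060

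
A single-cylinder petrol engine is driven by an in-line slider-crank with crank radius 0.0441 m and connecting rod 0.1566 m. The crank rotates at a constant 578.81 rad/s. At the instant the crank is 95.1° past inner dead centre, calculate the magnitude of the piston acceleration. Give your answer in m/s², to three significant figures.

5580

ω = 578.8 rad/s
x(θ) = r cosθ + √(L² − r² sin²θ); with ω constant, a = ω²·d²x/dθ².
d²x/dθ² = −r cosθ − r²(cos2θ)/√u − r⁴ sin²2θ/(4u^{3/2}),  u = L² − r² sin²θ = 0.0225941 m².
Substituting r = 0.0441 m, L = 0.1566 m, θ = 95.1°: d²x/dθ² = +0.016645 m.
a = ω²·d²x/dθ² = (578.8)²·(+0.016645) = +5576.6 m/s²;  |a| = 5576.6 m/s².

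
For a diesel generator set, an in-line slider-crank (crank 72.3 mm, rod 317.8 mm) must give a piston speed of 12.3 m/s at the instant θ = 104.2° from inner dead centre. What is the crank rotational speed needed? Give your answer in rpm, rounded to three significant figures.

1780

For an in-line slider-crank, |v_piston| = rω|sinθ|·[1 + r cosθ/√(L² − r² sin²θ)].
With r = 0.0723 m, L = 0.3178 m, θ = 104.2°: the bracketed kinematic factor |dx/dθ| = 0.066081 m.
ω = v/|dx/dθ| = 12.3/0.066081 = 186.14 rad/s.
N = 60ω/(2π) = 1777.5 rpm.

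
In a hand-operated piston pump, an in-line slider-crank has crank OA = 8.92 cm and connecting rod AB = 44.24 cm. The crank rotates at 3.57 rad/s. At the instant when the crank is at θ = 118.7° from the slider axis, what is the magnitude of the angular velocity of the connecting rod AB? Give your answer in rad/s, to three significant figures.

ω = 3.57 rad/s
The rod makes angle φ with the slider axis where L sinφ = r sinθ; differentiating, L cosφ·φ̇ = r ω cosθ.
L cosφ = √(L² − r² sin²θ) = 0.43543 m.
|ω_rod| = r ω |cosθ| / √(L² − r² sin²θ) = 0.0892·3.57·0.48022/0.43543 = 0.35121 rad/s.

0.351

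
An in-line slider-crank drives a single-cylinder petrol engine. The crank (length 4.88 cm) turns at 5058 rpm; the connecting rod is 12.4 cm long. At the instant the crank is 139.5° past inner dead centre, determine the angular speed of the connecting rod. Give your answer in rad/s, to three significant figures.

ω = 529.7 rad/s (converted from 5058 rpm).
The rod makes angle φ with the slider axis where L sinφ = r sinθ; differentiating, L cosφ·φ̇ = r ω cosθ.
L cosφ = √(L² − r² sin²θ) = 0.11988 m.
|ω_rod| = r ω |cosθ| / √(L² − r² sin²θ) = 0.0488·529.7·0.76041/0.11988 = 163.95 rad/s.

164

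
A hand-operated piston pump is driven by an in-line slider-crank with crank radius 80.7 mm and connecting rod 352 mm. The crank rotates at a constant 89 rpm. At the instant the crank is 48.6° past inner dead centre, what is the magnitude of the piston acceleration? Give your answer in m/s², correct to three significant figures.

4.45

ω = 2π·89/60 = 9.32 rad/s
x(θ) = r cosθ + √(L² − r² sin²θ); with ω constant, a = ω²·d²x/dθ².
d²x/dθ² = −r cosθ − r²(cos2θ)/√u − r⁴ sin²2θ/(4u^{3/2}),  u = L² − r² sin²θ = 0.12024 m².
Substituting r = 0.0807 m, L = 0.352 m, θ = 48.6°: d²x/dθ² = -0.051264 m.
a = ω²·d²x/dθ² = (9.32)²·(-0.051264) = -4.453 m/s²;  |a| = 4.453 m/s².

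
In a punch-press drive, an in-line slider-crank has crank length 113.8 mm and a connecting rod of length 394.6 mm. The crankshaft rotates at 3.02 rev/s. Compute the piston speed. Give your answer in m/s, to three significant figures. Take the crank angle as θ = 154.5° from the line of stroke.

0.686

ω = 2π·3.02 = 18.98 rad/s
For an in-line slider-crank, x = r cosθ + √(L² − r² sin²θ), so v = −rω sinθ·[1 + r cosθ/√(L² − r² sin²θ)].
With r = 0.1138 m, L = 0.3946 m, θ = 154.5°: √(L² − r² sin²θ) = 0.39155 m.
v = −0.1138·18.98·0.43051·[1 + 0.1138·-0.90259/0.39155] = -0.68577 m/s.
|v| = 0.68577 m/s.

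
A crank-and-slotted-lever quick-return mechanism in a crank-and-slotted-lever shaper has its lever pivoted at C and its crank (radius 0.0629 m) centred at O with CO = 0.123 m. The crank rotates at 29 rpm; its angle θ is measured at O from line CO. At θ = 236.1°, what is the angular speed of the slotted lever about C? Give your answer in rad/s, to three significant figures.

0.104

ω = 3.037 rad/s (from 29 rpm).
Crank pin A relative to C: A = (d + r cosθ, r sinθ); lever angle φ = atan2(r sinθ, d + r cosθ).
Differentiating tanφ: φ̇ = rω(d cosθ + r)/(d² + r² + 2dr cosθ).
d² + r² + 2dr cosθ = |CA|² = 0.0104552 m²;  d cosθ + r = -0.0057026 m.
|ω_lever| = |0.0629·3.037·-0.0057026| / 0.0104552 = 0.10419 rad/s.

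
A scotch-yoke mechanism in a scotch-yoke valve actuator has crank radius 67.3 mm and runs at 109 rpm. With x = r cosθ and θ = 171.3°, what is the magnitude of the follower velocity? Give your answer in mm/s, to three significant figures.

ω = 11.41 rad/s (from 109 rpm).
x = r cosθ ⇒ ẋ = −rω sinθ.
|v| = rω|sinθ| = 0.0673·11.41·|sin 171.3°| = 0.1162 m/s = 116.2 mm/s.

116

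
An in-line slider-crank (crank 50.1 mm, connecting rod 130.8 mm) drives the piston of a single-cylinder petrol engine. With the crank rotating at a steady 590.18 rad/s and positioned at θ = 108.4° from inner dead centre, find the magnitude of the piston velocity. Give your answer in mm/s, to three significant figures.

24400

ω = 590.2 rad/s
For an in-line slider-crank, x = r cosθ + √(L² − r² sin²θ), so v = −rω sinθ·[1 + r cosθ/√(L² − r² sin²θ)].
With r = 0.0501 m, L = 0.1308 m, θ = 108.4°: √(L² − r² sin²θ) = 0.12186 m.
v = −0.0501·590.2·0.94888·[1 + 0.0501·-0.31565/0.12186] = -24.415 m/s.
|v| = 24.415 m/s = 24415 mm/s.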